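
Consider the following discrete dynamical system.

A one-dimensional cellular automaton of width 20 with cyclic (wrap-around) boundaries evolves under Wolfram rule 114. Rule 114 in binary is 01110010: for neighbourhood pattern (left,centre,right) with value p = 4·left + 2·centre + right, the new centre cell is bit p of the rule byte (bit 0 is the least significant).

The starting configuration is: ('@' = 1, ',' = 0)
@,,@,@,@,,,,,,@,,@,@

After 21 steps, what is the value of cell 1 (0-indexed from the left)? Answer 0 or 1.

1

k=0  @,,@,@,@,,,,,,@,,@,@
k=1  @@@,@,@,@,,,,@,@@,@,
k=2  ,,@@,@,@,@,,@,@,@@,@
k=3  @@,@@,@,@,@@,@,@,@@,
k=4  ,@@,@@,@,@,@@,@,@,@@
k=5  @,@@,@@,@,@,@@,@,@,@
k=6  @@,@@,@@,@,@,@@,@,@,
k=7  ,@@,@@,@@,@,@,@@,@,@
k=8  @,@@,@@,@@,@,@,@@,@,
k=9  ,@,@@,@@,@@,@,@,@@,@
k=10  @,@,@@,@@,@@,@,@,@@,
k=11  ,@,@,@@,@@,@@,@,@,@@
k=12  @,@,@,@@,@@,@@,@,@,@
k=13  @@,@,@,@@,@@,@@,@,@,
k=14  ,@@,@,@,@@,@@,@@,@,@
k=15  @,@@,@,@,@@,@@,@@,@,
k=16  ,@,@@,@,@,@@,@@,@@,@
k=17  @,@,@@,@,@,@@,@@,@@,
k=18  ,@,@,@@,@,@,@@,@@,@@
k=19  @,@,@,@@,@,@,@@,@@,@
k=20  @@,@,@,@@,@,@,@@,@@,
k=21  ,@@,@,@,@@,@,@,@@,@@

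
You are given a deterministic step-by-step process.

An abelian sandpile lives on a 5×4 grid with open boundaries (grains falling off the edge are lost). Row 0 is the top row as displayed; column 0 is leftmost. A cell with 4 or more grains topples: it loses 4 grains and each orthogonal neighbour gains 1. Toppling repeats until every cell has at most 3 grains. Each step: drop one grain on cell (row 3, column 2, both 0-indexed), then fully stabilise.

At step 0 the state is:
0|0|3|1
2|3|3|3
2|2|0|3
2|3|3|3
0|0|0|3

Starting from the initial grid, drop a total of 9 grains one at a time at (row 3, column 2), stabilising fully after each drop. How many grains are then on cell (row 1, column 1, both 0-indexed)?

2

t=0: 0|0|3|1
2|3|3|3
2|2|0|3
2|3|3|3
0|0|0|3
t=1: 0|2|0|3
3|1|3|1
3|1|0|2
3|1|3|2
0|1|2|0
t=2: 0|2|0|3
3|1|3|1
3|1|1|2
3|2|0|3
0|1|3|0
t=3: 0|2|0|3
3|1|3|1
3|1|1|2
3|2|1|3
0|1|3|0
t=4: 0|2|0|3
3|1|3|1
3|1|1|2
3|2|2|3
0|1|3|0
t=5: 0|2|0|3
3|1|3|1
3|1|1|2
3|2|3|3
0|1|3|0
t=6: 0|2|0|3
3|1|3|1
3|1|2|3
3|3|2|0
0|2|0|2
t=7: 0|2|0|3
3|1|3|1
3|1|2|3
3|3|3|0
0|2|0|2
t=8: 1|2|0|3
0|2|3|1
1|3|3|3
1|1|1|1
1|3|1|2
t=9: 1|2|0|3
0|2|3|1
1|3|3|3
1|1|2|1
1|3|1|2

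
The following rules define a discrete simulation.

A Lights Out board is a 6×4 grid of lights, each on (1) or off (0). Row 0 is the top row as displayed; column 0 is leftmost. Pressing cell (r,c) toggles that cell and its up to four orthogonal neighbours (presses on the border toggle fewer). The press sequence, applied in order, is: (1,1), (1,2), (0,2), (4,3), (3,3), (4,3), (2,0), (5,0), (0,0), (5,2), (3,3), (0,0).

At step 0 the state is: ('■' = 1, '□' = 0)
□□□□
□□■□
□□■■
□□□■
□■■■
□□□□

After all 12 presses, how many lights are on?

12

0) □□□□
□□■□
□□■■
□□□■
□■■■
□□□□
1) □■□□
■■□□
□■■■
□□□■
□■■■
□□□□
2) □■■□
■□■■
□■□■
□□□■
□■■■
□□□□
3) □□□■
■□□■
□■□■
□□□■
□■■■
□□□□
4) □□□■
■□□■
□■□■
□□□□
□■□□
□□□■
5) □□□■
■□□■
□■□□
□□■■
□■□■
□□□■
6) □□□■
■□□■
□■□□
□□■□
□■■□
□□□□
7) □□□■
□□□■
■□□□
■□■□
□■■□
□□□□
8) □□□■
□□□■
■□□□
■□■□
■■■□
■■□□
9) ■■□■
■□□■
■□□□
■□■□
■■■□
■■□□
10) ■■□■
■□□■
■□□□
■□■□
■■□□
■□■■
11) ■■□■
■□□■
■□□■
■□□■
■■□■
■□■■
12) □□□■
□□□■
■□□■
■□□■
■■□■
■□■■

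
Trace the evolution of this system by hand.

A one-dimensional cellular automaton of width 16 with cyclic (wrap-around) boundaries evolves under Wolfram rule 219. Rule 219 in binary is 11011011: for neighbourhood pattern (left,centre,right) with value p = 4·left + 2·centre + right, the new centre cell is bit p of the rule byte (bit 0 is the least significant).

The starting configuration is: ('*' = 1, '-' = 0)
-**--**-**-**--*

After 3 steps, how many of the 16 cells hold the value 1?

14

step 0: -**--**-**-**--*
step 1: -******-**-****-
step 2: *******-**-*****
step 3: *******-**-*****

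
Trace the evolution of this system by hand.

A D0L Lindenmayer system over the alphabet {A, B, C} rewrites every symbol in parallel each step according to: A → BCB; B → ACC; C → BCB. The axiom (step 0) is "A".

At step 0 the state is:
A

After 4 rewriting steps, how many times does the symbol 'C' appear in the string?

k=0  A
k=1  BCB
k=2  ACCBCBACC
k=3  BCBBCBBCBACCBCBACCBCBBCBBCB
k=4  ACCBCBACCACCBCBACCACCBCBACCBCBBCBBCBACCBCBACCBCBBCBBCBACCBCBACCACCBCBACCACCBCBACC

41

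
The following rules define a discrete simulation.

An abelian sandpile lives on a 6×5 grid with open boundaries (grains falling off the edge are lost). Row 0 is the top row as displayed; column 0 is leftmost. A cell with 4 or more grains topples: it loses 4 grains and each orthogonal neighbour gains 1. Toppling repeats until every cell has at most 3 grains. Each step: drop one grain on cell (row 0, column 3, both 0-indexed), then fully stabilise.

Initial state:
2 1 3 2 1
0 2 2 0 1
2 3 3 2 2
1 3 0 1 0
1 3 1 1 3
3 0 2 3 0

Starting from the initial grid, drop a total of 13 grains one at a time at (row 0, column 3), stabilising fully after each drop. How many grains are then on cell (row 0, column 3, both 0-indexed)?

gen 0: 2 1 3 2 1
0 2 2 0 1
2 3 3 2 2
1 3 0 1 0
1 3 1 1 3
3 0 2 3 0
gen 1: 2 1 3 3 1
0 2 2 0 1
2 3 3 2 2
1 3 0 1 0
1 3 1 1 3
3 0 2 3 0
gen 2: 2 2 0 1 2
0 2 3 1 1
2 3 3 2 2
1 3 0 1 0
1 3 1 1 3
3 0 2 3 0
gen 3: 2 2 0 2 2
0 2 3 1 1
2 3 3 2 2
1 3 0 1 0
1 3 1 1 3
3 0 2 3 0
gen 4: 2 2 0 3 2
0 2 3 1 1
2 3 3 2 2
1 3 0 1 0
1 3 1 1 3
3 0 2 3 0
gen 5: 2 2 1 0 3
0 2 3 2 1
2 3 3 2 2
1 3 0 1 0
1 3 1 1 3
3 0 2 3 0
gen 6: 2 2 1 1 3
0 2 3 2 1
2 3 3 2 2
1 3 0 1 0
1 3 1 1 3
3 0 2 3 0
gen 7: 2 2 1 2 3
0 2 3 2 1
2 3 3 2 2
1 3 0 1 0
1 3 1 1 3
3 0 2 3 0
gen 8: 2 2 1 3 3
0 2 3 2 1
2 3 3 2 2
1 3 0 1 0
1 3 1 1 3
3 0 2 3 0
gen 9: 2 2 2 1 0
0 2 3 3 2
2 3 3 2 2
1 3 0 1 0
1 3 1 1 3
3 0 2 3 0
gen 10: 2 2 2 2 0
0 2 3 3 2
2 3 3 2 2
1 3 0 1 0
1 3 1 1 3
3 0 2 3 0
gen 11: 2 2 2 3 0
0 2 3 3 2
2 3 3 2 2
1 3 0 1 0
1 3 1 1 3
3 0 2 3 0
gen 12: 3 0 1 2 1
1 1 3 2 3
3 2 2 0 3
2 1 2 2 0
2 0 2 1 3
3 1 2 3 0
gen 13: 3 0 1 3 1
1 1 3 2 3
3 2 2 0 3
2 1 2 2 0
2 0 2 1 3
3 1 2 3 0

3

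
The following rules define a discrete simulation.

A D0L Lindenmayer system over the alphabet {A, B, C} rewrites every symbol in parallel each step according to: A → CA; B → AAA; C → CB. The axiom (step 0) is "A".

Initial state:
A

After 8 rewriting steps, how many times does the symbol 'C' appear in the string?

167

0) A
1) CA
2) CBCA
3) CBAAACBCA
4) CBAAACACACACBAAACBCA
5) CBAAACACACACBCACBCACBCACBAAACACACACBAAACBCA
6) CBAAACACACACBCACBCACBCACBAAACBCACBAAACBCACBAAACBCACBAAACACACACBCACBCACBCACBAAACACACACBAAACBCA
7) CBAAACACACACBCACBCACBCACBAAACBCACBAAACBCACBAAACBCACBAAACAC…AACBCACBAAACBCACBAAACACACACBCACBCACBCACBAAACACACACBAAACBCA  (len 203)
8) CBAAACACACACBCACBCACBCACBAAACBCACBAAACBCACBAAACBCACBAAACAC…AACBCACBAAACBCACBAAACACACACBCACBCACBCACBAAACACACACBAAACBCA  (len 442)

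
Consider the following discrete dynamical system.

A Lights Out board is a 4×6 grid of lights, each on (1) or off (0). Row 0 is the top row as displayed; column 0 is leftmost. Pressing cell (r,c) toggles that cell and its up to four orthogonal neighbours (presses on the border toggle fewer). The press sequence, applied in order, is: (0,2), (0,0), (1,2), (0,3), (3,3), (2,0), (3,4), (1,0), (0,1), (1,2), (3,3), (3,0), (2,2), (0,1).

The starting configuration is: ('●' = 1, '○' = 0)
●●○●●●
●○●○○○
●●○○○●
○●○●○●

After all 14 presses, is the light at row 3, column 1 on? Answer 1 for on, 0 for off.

0

k=0  ●●○●●●
●○●○○○
●●○○○●
○●○●○●
k=1  ●○●○●●
●○○○○○
●●○○○●
○●○●○●
k=2  ○●●○●●
○○○○○○
●●○○○●
○●○●○●
k=3  ○●○○●●
○●●●○○
●●●○○●
○●○●○●
k=4  ○●●●○●
○●●○○○
●●●○○●
○●○●○●
k=5  ○●●●○●
○●●○○○
●●●●○●
○●●○●●
k=6  ○●●●○●
●●●○○○
○○●●○●
●●●○●●
k=7  ○●●●○●
●●●○○○
○○●●●●
●●●●○○
k=8  ●●●●○●
○○●○○○
●○●●●●
●●●●○○
k=9  ○○○●○●
○●●○○○
●○●●●●
●●●●○○
k=10  ○○●●○●
○○○●○○
●○○●●●
●●●●○○
k=11  ○○●●○●
○○○●○○
●○○○●●
●●○○●○
k=12  ○○●●○●
○○○●○○
○○○○●●
○○○○●○
k=13  ○○●●○●
○○●●○○
○●●●●●
○○●○●○
k=14  ●●○●○●
○●●●○○
○●●●●●
○○●○●○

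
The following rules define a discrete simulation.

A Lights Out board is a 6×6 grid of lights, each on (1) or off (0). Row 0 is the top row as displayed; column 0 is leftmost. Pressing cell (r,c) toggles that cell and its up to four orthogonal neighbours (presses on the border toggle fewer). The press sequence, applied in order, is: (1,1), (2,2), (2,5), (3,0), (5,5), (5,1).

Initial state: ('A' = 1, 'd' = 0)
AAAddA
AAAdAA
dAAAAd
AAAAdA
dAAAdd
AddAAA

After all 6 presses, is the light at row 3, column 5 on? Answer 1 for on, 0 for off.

0

0) AAAddA
AAAdAA
dAAAAd
AAAAdA
dAAAdd
AddAAA
1) AdAddA
ddddAA
ddAAAd
AAAAdA
dAAAdd
AddAAA
2) AdAddA
ddAdAA
dAddAd
AAdAdA
dAAAdd
AddAAA
3) AdAddA
ddAdAd
dAdddA
AAdAdd
dAAAdd
AddAAA
4) AdAddA
ddAdAd
AAdddA
dddAdd
AAAAdd
AddAAA
5) AdAddA
ddAdAd
AAdddA
dddAdd
AAAAdA
AddAdd
6) AdAddA
ddAdAd
AAdddA
dddAdd
AdAAdA
dAAAdd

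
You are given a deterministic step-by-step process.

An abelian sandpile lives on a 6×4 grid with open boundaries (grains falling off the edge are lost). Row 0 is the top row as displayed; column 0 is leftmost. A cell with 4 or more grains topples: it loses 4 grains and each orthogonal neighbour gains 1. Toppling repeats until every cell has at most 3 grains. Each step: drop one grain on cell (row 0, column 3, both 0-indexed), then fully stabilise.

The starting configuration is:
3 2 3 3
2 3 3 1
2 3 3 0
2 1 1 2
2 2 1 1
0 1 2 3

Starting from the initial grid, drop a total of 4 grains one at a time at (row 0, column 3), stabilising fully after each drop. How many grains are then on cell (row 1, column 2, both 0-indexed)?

3

step 0: 3 2 3 3
2 3 3 1
2 3 3 0
2 1 1 2
2 2 1 1
0 1 2 3
step 1: 1 1 2 1
1 3 2 3
0 2 1 1
3 2 2 2
2 2 1 1
0 1 2 3
step 2: 1 1 2 2
1 3 2 3
0 2 1 1
3 2 2 2
2 2 1 1
0 1 2 3
step 3: 1 1 2 3
1 3 2 3
0 2 1 1
3 2 2 2
2 2 1 1
0 1 2 3
step 4: 1 1 3 1
1 3 3 0
0 2 1 2
3 2 2 2
2 2 1 1
0 1 2 3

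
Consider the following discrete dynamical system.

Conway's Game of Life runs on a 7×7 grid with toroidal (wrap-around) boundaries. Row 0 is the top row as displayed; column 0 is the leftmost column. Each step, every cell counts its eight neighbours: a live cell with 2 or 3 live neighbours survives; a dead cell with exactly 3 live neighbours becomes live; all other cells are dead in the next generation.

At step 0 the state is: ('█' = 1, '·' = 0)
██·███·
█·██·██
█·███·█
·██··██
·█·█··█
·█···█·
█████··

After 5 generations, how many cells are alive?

k=0  ██·███·
█·██·██
█·███·█
·██··██
·█·█··█
·█···█·
█████··
k=1  ·······
·······
·······
·······
·█··█·█
·····██
·······
k=2  ·······
·······
·······
·······
█·····█
█····██
·······
k=3  ·······
·······
·······
·······
█····█·
█····█·
······█
k=4  ·······
·······
·······
·······
·······
█····█·
······█
k=5  ·······
·······
·······
·······
·······
······█
······█

2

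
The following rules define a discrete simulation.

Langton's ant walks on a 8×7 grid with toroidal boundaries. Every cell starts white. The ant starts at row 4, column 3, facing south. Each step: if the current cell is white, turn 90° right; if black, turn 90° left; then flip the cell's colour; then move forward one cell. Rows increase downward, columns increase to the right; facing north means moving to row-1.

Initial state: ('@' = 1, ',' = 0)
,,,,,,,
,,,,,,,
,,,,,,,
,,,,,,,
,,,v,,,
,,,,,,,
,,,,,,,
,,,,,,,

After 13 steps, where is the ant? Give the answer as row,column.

4,4

k=0  ,,,,,,,
,,,,,,,
,,,,,,,
,,,,,,,
,,,v,,,
,,,,,,,
,,,,,,,
,,,,,,,
k=1  ,,,,,,,
,,,,,,,
,,,,,,,
,,,,,,,
,,<@,,,
,,,,,,,
,,,,,,,
,,,,,,,
k=2  ,,,,,,,
,,,,,,,
,,,,,,,
,,^,,,,
,,@@,,,
,,,,,,,
,,,,,,,
,,,,,,,
k=3  ,,,,,,,
,,,,,,,
,,,,,,,
,,@>,,,
,,@@,,,
,,,,,,,
,,,,,,,
,,,,,,,
k=4  ,,,,,,,
,,,,,,,
,,,,,,,
,,@@,,,
,,@v,,,
,,,,,,,
,,,,,,,
,,,,,,,
k=5  ,,,,,,,
,,,,,,,
,,,,,,,
,,@@,,,
,,@,>,,
,,,,,,,
,,,,,,,
,,,,,,,
k=6  ,,,,,,,
,,,,,,,
,,,,,,,
,,@@,,,
,,@,@,,
,,,,v,,
,,,,,,,
,,,,,,,
k=7  ,,,,,,,
,,,,,,,
,,,,,,,
,,@@,,,
,,@,@,,
,,,<@,,
,,,,,,,
,,,,,,,
k=8  ,,,,,,,
,,,,,,,
,,,,,,,
,,@@,,,
,,@^@,,
,,,@@,,
,,,,,,,
,,,,,,,
k=9  ,,,,,,,
,,,,,,,
,,,,,,,
,,@@,,,
,,@@>,,
,,,@@,,
,,,,,,,
,,,,,,,
k=10  ,,,,,,,
,,,,,,,
,,,,,,,
,,@@^,,
,,@@,,,
,,,@@,,
,,,,,,,
,,,,,,,
k=11  ,,,,,,,
,,,,,,,
,,,,,,,
,,@@@>,
,,@@,,,
,,,@@,,
,,,,,,,
,,,,,,,
k=12  ,,,,,,,
,,,,,,,
,,,,,,,
,,@@@@,
,,@@,v,
,,,@@,,
,,,,,,,
,,,,,,,
k=13  ,,,,,,,
,,,,,,,
,,,,,,,
,,@@@@,
,,@@<@,
,,,@@,,
,,,,,,,
,,,,,,,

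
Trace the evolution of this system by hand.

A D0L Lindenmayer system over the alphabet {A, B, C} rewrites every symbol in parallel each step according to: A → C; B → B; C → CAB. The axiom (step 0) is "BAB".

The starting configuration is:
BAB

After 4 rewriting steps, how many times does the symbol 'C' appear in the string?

t=0: BAB
t=1: BCB
t=2: BCABB
t=3: BCABCBB
t=4: BCABCBCABBB

3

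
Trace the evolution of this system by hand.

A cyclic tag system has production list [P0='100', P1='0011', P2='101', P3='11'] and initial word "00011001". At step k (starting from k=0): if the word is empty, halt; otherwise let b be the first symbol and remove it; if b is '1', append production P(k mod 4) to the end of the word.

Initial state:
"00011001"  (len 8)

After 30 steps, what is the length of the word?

step 0: "00011001"  (len 8)
step 1: "0011001"  (len 7)
step 2: "011001"  (len 6)
step 3: "11001"  (len 5)
step 4: "100111"  (len 6)
step 5: "00111100"  (len 8)
step 6: "0111100"  (len 7)
step 7: "111100"  (len 6)
step 8: "1110011"  (len 7)
step 9: "110011100"  (len 9)
step 10: "100111000011"  (len 12)
step 11: "00111000011101"  (len 14)
step 12: "0111000011101"  (len 13)
step 13: "111000011101"  (len 12)
step 14: "110000111010011"  (len 15)
step 15: "10000111010011101"  (len 17)
step 16: "000011101001110111"  (len 18)
step 17: "00011101001110111"  (len 17)
step 18: "0011101001110111"  (len 16)
step 19: "011101001110111"  (len 15)
step 20: "11101001110111"  (len 14)
step 21: "1101001110111100"  (len 16)
step 22: "1010011101111000011"  (len 19)
step 23: "010011101111000011101"  (len 21)
step 24: "10011101111000011101"  (len 20)
step 25: "0011101111000011101100"  (len 22)
step 26: "011101111000011101100"  (len 21)
step 27: "11101111000011101100"  (len 20)
step 28: "110111100001110110011"  (len 21)
step 29: "10111100001110110011100"  (len 23)
step 30: "01111000011101100111000011"  (len 26)

26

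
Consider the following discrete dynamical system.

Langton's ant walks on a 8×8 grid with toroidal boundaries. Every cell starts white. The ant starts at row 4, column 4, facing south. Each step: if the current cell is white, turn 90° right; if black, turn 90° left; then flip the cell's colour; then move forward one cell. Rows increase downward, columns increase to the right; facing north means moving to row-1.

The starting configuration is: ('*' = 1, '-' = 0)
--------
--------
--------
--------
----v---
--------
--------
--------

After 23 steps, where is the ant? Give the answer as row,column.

gen 0: --------
--------
--------
--------
----v---
--------
--------
--------
gen 1: --------
--------
--------
--------
---<*---
--------
--------
--------
gen 2: --------
--------
--------
---^----
---**---
--------
--------
--------
gen 3: --------
--------
--------
---*>---
---**---
--------
--------
--------
gen 4: --------
--------
--------
---**---
---*v---
--------
--------
--------
gen 5: --------
--------
--------
---**---
---*->--
--------
--------
--------
gen 6: --------
--------
--------
---**---
---*-*--
-----v--
--------
--------
gen 7: --------
--------
--------
---**---
---*-*--
----<*--
--------
--------
gen 8: --------
--------
--------
---**---
---*^*--
----**--
--------
--------
gen 9: --------
--------
--------
---**---
---**>--
----**--
--------
--------
gen 10: --------
--------
--------
---**^--
---**---
----**--
--------
--------
gen 11: --------
--------
--------
---***>-
---**---
----**--
--------
--------
gen 12: --------
--------
--------
---****-
---**-v-
----**--
--------
--------
gen 13: --------
--------
--------
---****-
---**<*-
----**--
--------
--------
gen 14: --------
--------
--------
---**^*-
---****-
----**--
--------
--------
gen 15: --------
--------
--------
---*<-*-
---****-
----**--
--------
--------
gen 16: --------
--------
--------
---*--*-
---*v**-
----**--
--------
--------
gen 17: --------
--------
--------
---*--*-
---*->*-
----**--
--------
--------
gen 18: --------
--------
--------
---*-^*-
---*--*-
----**--
--------
--------
gen 19: --------
--------
--------
---*-*>-
---*--*-
----**--
--------
--------
gen 20: --------
--------
------^-
---*-*--
---*--*-
----**--
--------
--------
gen 21: --------
--------
------*>
---*-*--
---*--*-
----**--
--------
--------
gen 22: --------
--------
------**
---*-*-v
---*--*-
----**--
--------
--------
gen 23: --------
--------
------**
---*-*<*
---*--*-
----**--
--------
--------

3,6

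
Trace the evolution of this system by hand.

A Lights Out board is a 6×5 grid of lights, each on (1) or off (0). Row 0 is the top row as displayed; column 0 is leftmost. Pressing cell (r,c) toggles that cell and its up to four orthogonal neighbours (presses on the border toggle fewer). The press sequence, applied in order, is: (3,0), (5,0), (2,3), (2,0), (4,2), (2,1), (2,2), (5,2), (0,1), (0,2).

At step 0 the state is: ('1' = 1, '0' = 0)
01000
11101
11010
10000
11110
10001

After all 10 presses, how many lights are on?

t=0: 01000
11101
11010
10000
11110
10001
t=1: 01000
11101
01010
01000
01110
10001
t=2: 01000
11101
01010
01000
11110
01001
t=3: 01000
11111
01101
01010
11110
01001
t=4: 01000
01111
10101
11010
11110
01001
t=5: 01000
01111
10101
11110
10000
01101
t=6: 01000
00111
01001
10110
10000
01101
t=7: 01000
00011
00111
10010
10000
01101
t=8: 01000
00011
00111
10010
10100
00011
t=9: 10100
01011
00111
10010
10100
00011
t=10: 11010
01111
00111
10010
10100
00011

16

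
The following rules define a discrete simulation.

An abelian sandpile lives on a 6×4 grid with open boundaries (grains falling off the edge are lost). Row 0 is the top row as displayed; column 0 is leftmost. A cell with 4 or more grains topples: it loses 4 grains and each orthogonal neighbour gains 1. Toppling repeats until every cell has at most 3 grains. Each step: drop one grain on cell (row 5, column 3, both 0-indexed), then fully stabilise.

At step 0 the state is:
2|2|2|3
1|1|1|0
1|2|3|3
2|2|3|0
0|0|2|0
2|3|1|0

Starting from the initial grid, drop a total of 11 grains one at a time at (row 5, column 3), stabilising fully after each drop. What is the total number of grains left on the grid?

43

t=0: 2|2|2|3
1|1|1|0
1|2|3|3
2|2|3|0
0|0|2|0
2|3|1|0
t=1: 2|2|2|3
1|1|1|0
1|2|3|3
2|2|3|0
0|0|2|0
2|3|1|1
t=2: 2|2|2|3
1|1|1|0
1|2|3|3
2|2|3|0
0|0|2|0
2|3|1|2
t=3: 2|2|2|3
1|1|1|0
1|2|3|3
2|2|3|0
0|0|2|0
2|3|1|3
t=4: 2|2|2|3
1|1|1|0
1|2|3|3
2|2|3|0
0|0|2|1
2|3|2|0
t=5: 2|2|2|3
1|1|1|0
1|2|3|3
2|2|3|0
0|0|2|1
2|3|2|1
t=6: 2|2|2|3
1|1|1|0
1|2|3|3
2|2|3|0
0|0|2|1
2|3|2|2
t=7: 2|2|2|3
1|1|1|0
1|2|3|3
2|2|3|0
0|0|2|1
2|3|2|3
t=8: 2|2|2|3
1|1|1|0
1|2|3|3
2|2|3|0
0|0|2|2
2|3|3|0
t=9: 2|2|2|3
1|1|1|0
1|2|3|3
2|2|3|0
0|0|2|2
2|3|3|1
t=10: 2|2|2|3
1|1|1|0
1|2|3|3
2|2|3|0
0|0|2|2
2|3|3|2
t=11: 2|2|2|3
1|1|1|0
1|2|3|3
2|2|3|0
0|0|2|2
2|3|3|3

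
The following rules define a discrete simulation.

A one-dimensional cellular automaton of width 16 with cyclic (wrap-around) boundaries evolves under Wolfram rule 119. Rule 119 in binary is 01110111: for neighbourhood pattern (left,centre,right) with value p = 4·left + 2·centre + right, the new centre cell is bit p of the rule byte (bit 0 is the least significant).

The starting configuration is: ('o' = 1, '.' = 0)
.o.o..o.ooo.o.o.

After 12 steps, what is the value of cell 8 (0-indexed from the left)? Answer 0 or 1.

step 0: .o.o..o.ooo.o.o.
step 1: oooooooo..oooooo
step 2: .......ooo......
step 3: ooooooo..ooooooo
step 4: ......ooo.......
step 5: oooooo..oooooooo
step 6: .....ooo........
step 7: ooooo..ooooooooo
step 8: ....ooo.........
step 9: oooo..oooooooooo
step 10: ...ooo..........
step 11: ooo..ooooooooooo
step 12: ..ooo...........

0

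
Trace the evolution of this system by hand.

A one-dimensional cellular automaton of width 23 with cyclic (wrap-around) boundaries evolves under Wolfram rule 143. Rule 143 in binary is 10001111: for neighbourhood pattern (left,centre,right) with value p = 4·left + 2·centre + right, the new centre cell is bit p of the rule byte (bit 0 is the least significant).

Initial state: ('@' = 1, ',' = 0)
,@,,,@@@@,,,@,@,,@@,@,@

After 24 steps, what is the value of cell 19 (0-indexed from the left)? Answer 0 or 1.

1

step 0: ,@,,,@@@@,,,@,@,,@@,@,@
step 1: ,@,@@@@@,,@@@,@,@@,,@,@
step 2: ,@,@@@@,,@@@,,@,@,,@@,@
step 3: ,@,@@@,,@@@,,@@,@,@@,,@
step 4: ,@,@@,,@@@,,@@,,@,@,,@@
step 5: ,@,@,,@@@,,@@,,@@,@,@@,
step 6: @@,@,@@@,,@@,,@@,,@,@,,
step 7: @,,@,@@,,@@,,@@,,@@,@,@
step 8: ,,@@,@,,@@,,@@,,@@,,@,@
step 9: ,@@,,@,@@,,@@,,@@,,@@,@
step 10: ,@,,@@,@,,@@,,@@,,@@,,@
step 11: ,@,@@,,@,@@,,@@,,@@,,@@
step 12: ,@,@,,@@,@,,@@,,@@,,@@,
step 13: @@,@,@@,,@,@@,,@@,,@@,,
step 14: @,,@,@,,@@,@,,@@,,@@,,@
step 15: ,,@@,@,@@,,@,@@,,@@,,@@
step 16: ,@@,,@,@,,@@,@,,@@,,@@,
step 17: @@,,@@,@,@@,,@,@@,,@@,,
step 18: @,,@@,,@,@,,@@,@,,@@,,@
step 19: ,,@@,,@@,@,@@,,@,@@,,@@
step 20: ,@@,,@@,,@,@,,@@,@,,@@,
step 21: @@,,@@,,@@,@,@@,,@,@@,,
step 22: @,,@@,,@@,,@,@,,@@,@,,@
step 23: ,,@@,,@@,,@@,@,@@,,@,@@
step 24: ,@@,,@@,,@@,,@,@,,@@,@,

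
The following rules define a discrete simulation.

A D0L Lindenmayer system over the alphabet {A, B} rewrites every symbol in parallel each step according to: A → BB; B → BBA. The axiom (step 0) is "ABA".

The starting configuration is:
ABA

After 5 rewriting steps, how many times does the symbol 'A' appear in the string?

108

t=0: ABA
t=1: BBBBABB
t=2: BBABBABBABBABBBBABBA
t=3: BBABBABBBBABBABBBBABBABBBBABBABBBBABBABBABBABBBBABBABB
t=4: BBABBABBBBABBABBBBABBABBABBABBBBABBABBBBABBABBABBABBBBABBA…ABBABBBBABBABBBBABBABBBBABBABBBBABBABBABBABBBBABBABBBBABBA  (len 148)
t=5: BBABBABBBBABBABBBBABBABBABBABBBBABBABBBBABBABBABBABBBBABBA…ABBABBBBABBABBBBABBABBABBABBBBABBABBBBABBABBABBABBBBABBABB  (len 404)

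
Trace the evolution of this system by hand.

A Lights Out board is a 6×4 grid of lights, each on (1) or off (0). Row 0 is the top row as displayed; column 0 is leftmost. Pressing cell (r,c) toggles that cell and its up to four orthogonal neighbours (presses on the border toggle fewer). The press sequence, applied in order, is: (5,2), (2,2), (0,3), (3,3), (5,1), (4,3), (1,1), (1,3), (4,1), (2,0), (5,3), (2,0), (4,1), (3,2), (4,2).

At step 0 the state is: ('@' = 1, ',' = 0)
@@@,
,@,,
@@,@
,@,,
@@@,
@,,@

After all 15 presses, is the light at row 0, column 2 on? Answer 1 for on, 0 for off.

0

0) @@@,
,@,,
@@,@
,@,,
@@@,
@,,@
1) @@@,
,@,,
@@,@
,@,,
@@,,
@@@,
2) @@@,
,@@,
@,@,
,@@,
@@,,
@@@,
3) @@,@
,@@@
@,@,
,@@,
@@,,
@@@,
4) @@,@
,@@@
@,@@
,@,@
@@,@
@@@,
5) @@,@
,@@@
@,@@
,@,@
@,,@
,,,,
6) @@,@
,@@@
@,@@
,@,,
@,@,
,,,@
7) @,,@
@,,@
@@@@
,@,,
@,@,
,,,@
8) @,,,
@,@,
@@@,
,@,,
@,@,
,,,@
9) @,,,
@,@,
@@@,
,,,,
,@,,
,@,@
10) @,,,
,,@,
,,@,
@,,,
,@,,
,@,@
11) @,,,
,,@,
,,@,
@,,,
,@,@
,@@,
12) @,,,
@,@,
@@@,
,,,,
,@,@
,@@,
13) @,,,
@,@,
@@@,
,@,,
@,@@
,,@,
14) @,,,
@,@,
@@,,
,,@@
@,,@
,,@,
15) @,,,
@,@,
@@,,
,,,@
@@@,
,,,,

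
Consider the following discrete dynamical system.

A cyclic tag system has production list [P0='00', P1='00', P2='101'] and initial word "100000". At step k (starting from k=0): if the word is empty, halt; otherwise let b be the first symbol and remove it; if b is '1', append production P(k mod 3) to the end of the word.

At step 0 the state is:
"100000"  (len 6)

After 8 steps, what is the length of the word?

0

step 0: "100000"  (len 6)
step 1: "0000000"  (len 7)
step 2: "000000"  (len 6)
step 3: "00000"  (len 5)
step 4: "0000"  (len 4)
step 5: "000"  (len 3)
step 6: "00"  (len 2)
step 7: "0"  (len 1)
step 8: (halted — word empty)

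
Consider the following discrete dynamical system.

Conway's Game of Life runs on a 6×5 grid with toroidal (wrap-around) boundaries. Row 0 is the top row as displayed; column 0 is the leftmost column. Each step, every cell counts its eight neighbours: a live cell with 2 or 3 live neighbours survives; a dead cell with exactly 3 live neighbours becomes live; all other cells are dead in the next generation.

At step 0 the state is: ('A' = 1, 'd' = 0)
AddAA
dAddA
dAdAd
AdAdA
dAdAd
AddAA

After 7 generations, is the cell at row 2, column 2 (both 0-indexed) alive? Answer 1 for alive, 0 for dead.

1

t=0: AddAA
dAddA
dAdAd
AdAdA
dAdAd
AddAA
t=1: dAAdd
dAddd
dAdAd
AdddA
dAddd
dAddd
t=2: AAAdd
AAddd
dAAdA
AAAdA
dAddd
AAddd
t=3: ddAdA
dddAA
ddddA
ddddA
ddddA
ddddd
t=4: ddddA
AdddA
AdddA
AddAA
ddddd
dddAd
t=5: AddAA
dddAd
dAddd
AddAd
dddAd
ddddd
t=6: dddAA
AdAAd
ddAdA
ddAdA
ddddA
dddAd
t=7: ddddd
AAAdd
AdAdA
AdddA
ddddA
dddAd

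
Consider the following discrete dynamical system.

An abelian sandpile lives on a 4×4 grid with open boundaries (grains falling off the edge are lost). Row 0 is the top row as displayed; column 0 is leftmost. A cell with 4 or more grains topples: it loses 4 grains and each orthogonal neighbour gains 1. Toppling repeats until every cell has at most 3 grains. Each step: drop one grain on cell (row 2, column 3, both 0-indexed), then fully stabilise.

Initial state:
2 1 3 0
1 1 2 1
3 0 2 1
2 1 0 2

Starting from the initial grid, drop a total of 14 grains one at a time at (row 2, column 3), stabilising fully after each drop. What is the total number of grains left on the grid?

28

[0] 2 1 3 0
1 1 2 1
3 0 2 1
2 1 0 2
[1] 2 1 3 0
1 1 2 1
3 0 2 2
2 1 0 2
[2] 2 1 3 0
1 1 2 1
3 0 2 3
2 1 0 2
[3] 2 1 3 0
1 1 2 2
3 0 3 0
2 1 0 3
[4] 2 1 3 0
1 1 2 2
3 0 3 1
2 1 0 3
[5] 2 1 3 0
1 1 2 2
3 0 3 2
2 1 0 3
[6] 2 1 3 0
1 1 2 2
3 0 3 3
2 1 0 3
[7] 2 1 3 0
1 1 3 3
3 1 0 2
2 1 2 0
[8] 2 1 3 0
1 1 3 3
3 1 0 3
2 1 2 0
[9] 2 2 0 2
1 2 1 1
3 1 2 1
2 1 2 1
[10] 2 2 0 2
1 2 1 1
3 1 2 2
2 1 2 1
[11] 2 2 0 2
1 2 1 1
3 1 2 3
2 1 2 1
[12] 2 2 0 2
1 2 1 2
3 1 3 0
2 1 2 2
[13] 2 2 0 2
1 2 1 2
3 1 3 1
2 1 2 2
[14] 2 2 0 2
1 2 1 2
3 1 3 2
2 1 2 2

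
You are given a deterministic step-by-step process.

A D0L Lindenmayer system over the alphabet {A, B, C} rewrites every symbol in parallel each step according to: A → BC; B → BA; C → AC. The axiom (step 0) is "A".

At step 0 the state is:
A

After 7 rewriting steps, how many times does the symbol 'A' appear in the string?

gen 0: A
gen 1: BC
gen 2: BAAC
gen 3: BABCBCAC
gen 4: BABCBAACBAACBCAC
gen 5: BABCBAACBABCBCACBABCBCACBAACBCAC
gen 6: BABCBAACBABCBCACBABCBAACBAACBCACBABCBAACBAACBCACBABCBCACBAACBCAC
gen 7: BABCBAACBABCBCACBABCBAACBAACBCACBABCBAACBABCBCACBABCBCACBA…ACBABCBCACBABCBCACBAACBCACBABCBAACBAACBCACBABCBCACBAACBCAC  (len 128)

42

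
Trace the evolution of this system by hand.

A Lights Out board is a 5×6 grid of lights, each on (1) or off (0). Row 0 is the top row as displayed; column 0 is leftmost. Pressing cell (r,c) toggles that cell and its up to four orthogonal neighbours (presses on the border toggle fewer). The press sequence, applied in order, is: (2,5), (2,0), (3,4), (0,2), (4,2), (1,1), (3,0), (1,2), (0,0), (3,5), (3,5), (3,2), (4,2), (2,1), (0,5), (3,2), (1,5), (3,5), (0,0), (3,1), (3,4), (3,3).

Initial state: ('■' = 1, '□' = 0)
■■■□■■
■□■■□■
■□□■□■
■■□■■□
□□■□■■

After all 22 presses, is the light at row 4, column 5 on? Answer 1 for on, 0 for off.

[0] ■■■□■■
■□■■□■
■□□■□■
■■□■■□
□□■□■■
[1] ■■■□■■
■□■■□□
■□□■■□
■■□■■■
□□■□■■
[2] ■■■□■■
□□■■□□
□■□■■□
□■□■■■
□□■□■■
[3] ■■■□■■
□□■■□□
□■□■□□
□■□□□□
□□■□□■
[4] ■□□■■■
□□□■□□
□■□■□□
□■□□□□
□□■□□■
[5] ■□□■■■
□□□■□□
□■□■□□
□■■□□□
□■□■□■
[6] ■■□■■■
■■■■□□
□□□■□□
□■■□□□
□■□■□■
[7] ■■□■■■
■■■■□□
■□□■□□
■□■□□□
■■□■□■
[8] ■■■■■■
■□□□□□
■□■■□□
■□■□□□
■■□■□■
[9] □□■■■■
□□□□□□
■□■■□□
■□■□□□
■■□■□■
[10] □□■■■■
□□□□□□
■□■■□■
■□■□■■
■■□■□□
[11] □□■■■■
□□□□□□
■□■■□□
■□■□□□
■■□■□■
[12] □□■■■■
□□□□□□
■□□■□□
■■□■□□
■■■■□■
[13] □□■■■■
□□□□□□
■□□■□□
■■■■□□
■□□□□■
[14] □□■■■■
□■□□□□
□■■■□□
■□■■□□
■□□□□■
[15] □□■■□□
□■□□□■
□■■■□□
■□■■□□
■□□□□■
[16] □□■■□□
□■□□□■
□■□■□□
■■□□□□
■□■□□■
[17] □□■■□■
□■□□■□
□■□■□■
■■□□□□
■□■□□■
[18] □□■■□■
□■□□■□
□■□■□□
■■□□■■
■□■□□□
[19] ■■■■□■
■■□□■□
□■□■□□
■■□□■■
■□■□□□
[20] ■■■■□■
■■□□■□
□□□■□□
□□■□■■
■■■□□□
[21] ■■■■□■
■■□□■□
□□□■■□
□□■■□□
■■■□■□
[22] ■■■■□■
■■□□■□
□□□□■□
□□□□■□
■■■■■□

0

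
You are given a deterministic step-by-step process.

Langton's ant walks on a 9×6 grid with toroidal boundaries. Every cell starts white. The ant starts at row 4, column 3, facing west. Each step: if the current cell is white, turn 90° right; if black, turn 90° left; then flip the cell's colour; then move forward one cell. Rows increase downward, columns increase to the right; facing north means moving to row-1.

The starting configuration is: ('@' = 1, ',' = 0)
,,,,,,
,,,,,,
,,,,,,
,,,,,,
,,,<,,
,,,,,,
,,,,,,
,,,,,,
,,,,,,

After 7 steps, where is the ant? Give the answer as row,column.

4,2

step 0: ,,,,,,
,,,,,,
,,,,,,
,,,,,,
,,,<,,
,,,,,,
,,,,,,
,,,,,,
,,,,,,
step 1: ,,,,,,
,,,,,,
,,,,,,
,,,^,,
,,,@,,
,,,,,,
,,,,,,
,,,,,,
,,,,,,
step 2: ,,,,,,
,,,,,,
,,,,,,
,,,@>,
,,,@,,
,,,,,,
,,,,,,
,,,,,,
,,,,,,
step 3: ,,,,,,
,,,,,,
,,,,,,
,,,@@,
,,,@v,
,,,,,,
,,,,,,
,,,,,,
,,,,,,
step 4: ,,,,,,
,,,,,,
,,,,,,
,,,@@,
,,,<@,
,,,,,,
,,,,,,
,,,,,,
,,,,,,
step 5: ,,,,,,
,,,,,,
,,,,,,
,,,@@,
,,,,@,
,,,v,,
,,,,,,
,,,,,,
,,,,,,
step 6: ,,,,,,
,,,,,,
,,,,,,
,,,@@,
,,,,@,
,,<@,,
,,,,,,
,,,,,,
,,,,,,
step 7: ,,,,,,
,,,,,,
,,,,,,
,,,@@,
,,^,@,
,,@@,,
,,,,,,
,,,,,,
,,,,,,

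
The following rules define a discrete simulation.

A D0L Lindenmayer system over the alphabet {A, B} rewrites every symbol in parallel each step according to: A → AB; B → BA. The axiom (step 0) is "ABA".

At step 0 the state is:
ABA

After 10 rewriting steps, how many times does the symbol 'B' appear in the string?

step 0: ABA
step 1: ABBAAB
step 2: ABBABAABABBA
step 3: ABBABAABBAABABBAABBABAAB
step 4: ABBABAABBAABABBABAABABBAABBABAABABBABAABBAABABBA
step 5: ABBABAABBAABABBABAABABBAABBABAABBAABABBAABBABAABABBABAABBAABABBAABBABAABBAABABBABAABABBAABBABAAB
step 6: ABBABAABBAABABBABAABABBAABBABAABBAABABBAABBABAABABBABAABBA…ABBAABABBABAABABBAABBABAABBAABABBAABBABAABABBABAABBAABABBA  (len 192)
step 7: ABBABAABBAABABBABAABABBAABBABAABBAABABBAABBABAABABBABAABBA…BAABBABAABABBABAABBAABABBAABBABAABBAABABBABAABABBAABBABAAB  (len 384)
step 8: ABBABAABBAABABBABAABABBAABBABAABBAABABBAABBABAABABBABAABBA…ABBAABABBABAABABBAABBABAABBAABABBAABBABAABABBABAABBAABABBA  (len 768)
step 9: ABBABAABBAABABBABAABABBAABBABAABBAABABBAABBABAABABBABAABBA…BAABBABAABABBABAABBAABABBAABBABAABBAABABBABAABABBAABBABAAB  (len 1536)
step 10: ABBABAABBAABABBABAABABBAABBABAABBAABABBAABBABAABABBABAABBA…ABBAABABBABAABABBAABBABAABBAABABBAABBABAABABBABAABBAABABBA  (len 3072)

1536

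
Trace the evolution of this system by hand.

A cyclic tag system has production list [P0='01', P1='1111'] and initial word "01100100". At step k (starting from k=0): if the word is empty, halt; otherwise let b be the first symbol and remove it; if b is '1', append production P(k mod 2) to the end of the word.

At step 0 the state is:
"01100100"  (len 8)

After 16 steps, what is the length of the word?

24

step 0: "01100100"  (len 8)
step 1: "1100100"  (len 7)
step 2: "1001001111"  (len 10)
step 3: "00100111101"  (len 11)
step 4: "0100111101"  (len 10)
step 5: "100111101"  (len 9)
step 6: "001111011111"  (len 12)
step 7: "01111011111"  (len 11)
step 8: "1111011111"  (len 10)
step 9: "11101111101"  (len 11)
step 10: "11011111011111"  (len 14)
step 11: "101111101111101"  (len 15)
step 12: "011111011111011111"  (len 18)
step 13: "11111011111011111"  (len 17)
step 14: "11110111110111111111"  (len 20)
step 15: "111011111011111111101"  (len 21)
step 16: "110111110111111111011111"  (len 24)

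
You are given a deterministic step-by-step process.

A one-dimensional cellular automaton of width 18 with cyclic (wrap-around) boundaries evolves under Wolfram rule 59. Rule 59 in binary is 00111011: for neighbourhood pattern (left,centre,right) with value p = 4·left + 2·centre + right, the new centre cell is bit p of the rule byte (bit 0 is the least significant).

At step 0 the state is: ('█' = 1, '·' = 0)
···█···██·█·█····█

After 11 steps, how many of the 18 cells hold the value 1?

13

k=0  ···█···██·█·█····█
k=1  ███·████·█·█·████·
k=2  █··██···█·█·██···█
k=3  ·███·███·█·██·████
k=4  ██··██··█·██·██···
k=5  █·███·██·██·██·███
k=6  ·██··██·██·██·██··
k=7  ██·███·██·██·██·██
k=8  ··██··██·██·██·██·
k=9  ███·███·██·██·██·█
k=10  ···██··██·██·██·██
k=11  ████·███·██·██·██·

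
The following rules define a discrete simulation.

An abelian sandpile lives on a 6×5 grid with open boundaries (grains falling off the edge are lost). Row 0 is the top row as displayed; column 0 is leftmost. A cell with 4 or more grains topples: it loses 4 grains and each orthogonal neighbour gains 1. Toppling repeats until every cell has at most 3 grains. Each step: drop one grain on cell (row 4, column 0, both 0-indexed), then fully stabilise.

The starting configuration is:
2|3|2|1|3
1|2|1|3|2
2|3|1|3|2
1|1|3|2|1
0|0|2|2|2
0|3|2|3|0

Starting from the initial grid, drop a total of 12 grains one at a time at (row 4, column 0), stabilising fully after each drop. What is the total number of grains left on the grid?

0) 2|3|2|1|3
1|2|1|3|2
2|3|1|3|2
1|1|3|2|1
0|0|2|2|2
0|3|2|3|0
1) 2|3|2|1|3
1|2|1|3|2
2|3|1|3|2
1|1|3|2|1
1|0|2|2|2
0|3|2|3|0
2) 2|3|2|1|3
1|2|1|3|2
2|3|1|3|2
1|1|3|2|1
2|0|2|2|2
0|3|2|3|0
3) 2|3|2|1|3
1|2|1|3|2
2|3|1|3|2
1|1|3|2|1
3|0|2|2|2
0|3|2|3|0
4) 2|3|2|1|3
1|2|1|3|2
2|3|1|3|2
2|1|3|2|1
0|1|2|2|2
1|3|2|3|0
5) 2|3|2|1|3
1|2|1|3|2
2|3|1|3|2
2|1|3|2|1
1|1|2|2|2
1|3|2|3|0
6) 2|3|2|1|3
1|2|1|3|2
2|3|1|3|2
2|1|3|2|1
2|1|2|2|2
1|3|2|3|0
7) 2|3|2|1|3
1|2|1|3|2
2|3|1|3|2
2|1|3|2|1
3|1|2|2|2
1|3|2|3|0
8) 2|3|2|1|3
1|2|1|3|2
2|3|1|3|2
3|1|3|2|1
0|2|2|2|2
2|3|2|3|0
9) 2|3|2|1|3
1|2|1|3|2
2|3|1|3|2
3|1|3|2|1
1|2|2|2|2
2|3|2|3|0
10) 2|3|2|1|3
1|2|1|3|2
2|3|1|3|2
3|1|3|2|1
2|2|2|2|2
2|3|2|3|0
11) 2|3|2|1|3
1|2|1|3|2
2|3|1|3|2
3|1|3|2|1
3|2|2|2|2
2|3|2|3|0
12) 2|3|2|1|3
1|2|1|3|2
3|3|1|3|2
0|2|3|2|1
1|3|2|2|2
3|3|2|3|0

61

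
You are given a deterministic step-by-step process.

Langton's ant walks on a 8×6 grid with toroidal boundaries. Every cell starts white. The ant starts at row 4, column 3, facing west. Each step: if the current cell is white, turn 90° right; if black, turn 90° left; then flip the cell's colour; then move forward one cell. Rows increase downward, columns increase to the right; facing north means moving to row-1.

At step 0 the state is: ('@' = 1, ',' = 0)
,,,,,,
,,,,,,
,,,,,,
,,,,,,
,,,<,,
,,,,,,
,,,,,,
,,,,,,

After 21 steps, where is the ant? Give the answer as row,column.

7,5

gen 0: ,,,,,,
,,,,,,
,,,,,,
,,,,,,
,,,<,,
,,,,,,
,,,,,,
,,,,,,
gen 1: ,,,,,,
,,,,,,
,,,,,,
,,,^,,
,,,@,,
,,,,,,
,,,,,,
,,,,,,
gen 2: ,,,,,,
,,,,,,
,,,,,,
,,,@>,
,,,@,,
,,,,,,
,,,,,,
,,,,,,
gen 3: ,,,,,,
,,,,,,
,,,,,,
,,,@@,
,,,@v,
,,,,,,
,,,,,,
,,,,,,
gen 4: ,,,,,,
,,,,,,
,,,,,,
,,,@@,
,,,<@,
,,,,,,
,,,,,,
,,,,,,
gen 5: ,,,,,,
,,,,,,
,,,,,,
,,,@@,
,,,,@,
,,,v,,
,,,,,,
,,,,,,
gen 6: ,,,,,,
,,,,,,
,,,,,,
,,,@@,
,,,,@,
,,<@,,
,,,,,,
,,,,,,
gen 7: ,,,,,,
,,,,,,
,,,,,,
,,,@@,
,,^,@,
,,@@,,
,,,,,,
,,,,,,
gen 8: ,,,,,,
,,,,,,
,,,,,,
,,,@@,
,,@>@,
,,@@,,
,,,,,,
,,,,,,
gen 9: ,,,,,,
,,,,,,
,,,,,,
,,,@@,
,,@@@,
,,@v,,
,,,,,,
,,,,,,
gen 10: ,,,,,,
,,,,,,
,,,,,,
,,,@@,
,,@@@,
,,@,>,
,,,,,,
,,,,,,
gen 11: ,,,,,,
,,,,,,
,,,,,,
,,,@@,
,,@@@,
,,@,@,
,,,,v,
,,,,,,
gen 12: ,,,,,,
,,,,,,
,,,,,,
,,,@@,
,,@@@,
,,@,@,
,,,<@,
,,,,,,
gen 13: ,,,,,,
,,,,,,
,,,,,,
,,,@@,
,,@@@,
,,@^@,
,,,@@,
,,,,,,
gen 14: ,,,,,,
,,,,,,
,,,,,,
,,,@@,
,,@@@,
,,@@>,
,,,@@,
,,,,,,
gen 15: ,,,,,,
,,,,,,
,,,,,,
,,,@@,
,,@@^,
,,@@,,
,,,@@,
,,,,,,
gen 16: ,,,,,,
,,,,,,
,,,,,,
,,,@@,
,,@<,,
,,@@,,
,,,@@,
,,,,,,
gen 17: ,,,,,,
,,,,,,
,,,,,,
,,,@@,
,,@,,,
,,@v,,
,,,@@,
,,,,,,
gen 18: ,,,,,,
,,,,,,
,,,,,,
,,,@@,
,,@,,,
,,@,>,
,,,@@,
,,,,,,
gen 19: ,,,,,,
,,,,,,
,,,,,,
,,,@@,
,,@,,,
,,@,@,
,,,@v,
,,,,,,
gen 20: ,,,,,,
,,,,,,
,,,,,,
,,,@@,
,,@,,,
,,@,@,
,,,@,>
,,,,,,
gen 21: ,,,,,,
,,,,,,
,,,,,,
,,,@@,
,,@,,,
,,@,@,
,,,@,@
,,,,,v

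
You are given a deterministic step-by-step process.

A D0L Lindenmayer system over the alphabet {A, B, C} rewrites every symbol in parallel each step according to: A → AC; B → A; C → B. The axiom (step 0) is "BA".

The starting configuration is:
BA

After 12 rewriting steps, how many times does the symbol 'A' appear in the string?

step 0: BA
step 1: AAC
step 2: ACACB
step 3: ACBACBA
step 4: ACBAACBAAC
step 5: ACBAACACBAACACB
step 6: ACBAACACBACBAACACBACBA
step 7: ACBAACACBACBAACBAACACBACBAACBAAC
step 8: ACBAACACBACBAACBAACACBAACACBACBAACBAACACBAACACB
step 9: ACBAACACBACBAACBAACACBAACACBACBAACACBACBAACBAACACBAACACBACBAACACBACBA
step 10: ACBAACACBACBAACBAACACBAACACBACBAACACBACBAACBAACACBACBAACBAACACBAACACBACBAACACBACBAACBAACACBACBAACBAAC
step 11: ACBAACACBACBAACBAACACBAACACBACBAACACBACBAACBAACACBACBAACBA…BAACACBACBAACBAACACBACBAACBAACACBAACACBACBAACBAACACBAACACB  (len 148)
step 12: ACBAACACBACBAACBAACACBAACACBACBAACACBACBAACBAACACBACBAACBA…BAACBAACACBAACACBACBAACACBACBAACBAACACBAACACBACBAACACBACBA  (len 217)

101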